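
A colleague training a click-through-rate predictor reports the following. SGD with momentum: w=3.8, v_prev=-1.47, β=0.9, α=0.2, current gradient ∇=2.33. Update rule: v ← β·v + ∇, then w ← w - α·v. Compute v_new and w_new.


v_new = 0.9·-1.47 + 2.33 = -1.323 + 2.33 = 1.007
w_new = 3.8 - 0.2·1.007 = 3.8 - 0.2014 = 3.5986

v_new=1.007, w_new=3.5986


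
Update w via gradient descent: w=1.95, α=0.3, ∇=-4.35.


w_new = w - α·∇
= 1.95 - 0.3·-4.35
= 1.95 + 1.305
= 3.255

3.255


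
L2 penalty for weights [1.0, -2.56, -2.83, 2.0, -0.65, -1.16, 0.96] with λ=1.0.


‖w‖₂² = (1.0)² + (-2.56)² + (-2.83)² + (2.0)² + (-0.65)² + (-1.16)² + (0.96)²
     = 1 + 6.5536 + 8.0089 + 4 + 0.4225 + 1.3456 + 0.9216
     = 22.2522
λ·‖w‖₂² = 1.0·22.2522 = 22.2522

22.2522


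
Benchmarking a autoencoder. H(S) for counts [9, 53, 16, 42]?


Probabilities: [9/120, 53/120, 16/120, 42/120] ≈ [0.075, 0.4417, 0.1333, 0.35]
H = -((9/120)·log₂(9/120) + (53/120)·log₂(53/120) + (16/120)·log₂(16/120) + (42/120)·log₂(42/120))
  = 1.7187 bits

1.7187 bits


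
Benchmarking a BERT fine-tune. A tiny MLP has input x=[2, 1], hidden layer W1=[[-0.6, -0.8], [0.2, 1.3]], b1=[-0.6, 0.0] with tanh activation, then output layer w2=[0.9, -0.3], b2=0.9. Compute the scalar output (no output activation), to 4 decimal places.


z1[0] = (-0.6)·(2) + (-0.8)·(1) - 0.6 = -2.6
z1[1] = (0.2)·(2) + (1.3)·(1) + 0.0 = 1.7
h = tanh(z1) = [-0.989, 0.9354]
output = (0.9)·(-0.989) + (-0.3)·(0.9354) + 0.9 = -0.2707

-0.2707


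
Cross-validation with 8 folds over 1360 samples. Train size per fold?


Fold size = 1360/8 = 170
Training per fold = 1360 - 170 = 1190

1190


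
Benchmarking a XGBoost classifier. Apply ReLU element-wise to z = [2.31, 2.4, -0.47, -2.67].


ReLU(2.31) = max(0, 2.31) = 2.31
ReLU(2.4) = max(0, 2.4) = 2.4
ReLU(-0.47) = max(0, -0.47) = 0.0
ReLU(-2.67) = max(0, -2.67) = 0.0
result = [2.31, 2.4, 0.0, 0.0]

[2.31, 2.4, 0.0, 0.0]


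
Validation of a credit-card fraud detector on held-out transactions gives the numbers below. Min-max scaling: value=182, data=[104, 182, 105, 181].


min=104, max=182
(182-104)/(182-104) = 78/78 = 1.0

1.0


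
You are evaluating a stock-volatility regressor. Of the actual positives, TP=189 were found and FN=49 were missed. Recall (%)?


Recall = TP/(TP+FN)
= 189/(189+49)
= 189/238 = 79.41%

79.41%


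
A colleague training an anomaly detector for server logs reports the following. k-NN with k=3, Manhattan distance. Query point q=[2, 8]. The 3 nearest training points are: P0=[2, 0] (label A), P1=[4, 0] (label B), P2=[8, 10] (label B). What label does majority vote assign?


d(q,P0) = 8  (label A)
d(q,P1) = 10  (label B)
d(q,P2) = 8  (label B)
Votes: A=1, B=2
Majority → B

B


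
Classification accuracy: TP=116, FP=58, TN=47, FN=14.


Accuracy = (TP+TN)/(TP+TN+FP+FN)
= (116+47)/(235)
= 163/235 = 69.36%

69.36%


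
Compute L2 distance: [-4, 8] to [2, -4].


d = √((-4-2)² + (8+ 4)²)
  = √(36 + 144)
  = √180 = 13.4164

13.4164


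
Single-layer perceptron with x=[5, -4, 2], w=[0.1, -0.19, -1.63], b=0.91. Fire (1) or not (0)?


z = (5)·(0.1) + (-4)·(-0.19) + (2)·(-1.63) + 0.91
  = -1.09
step(z) = 0 (z<0)

0


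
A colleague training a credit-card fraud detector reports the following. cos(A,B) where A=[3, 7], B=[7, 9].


A·B = 3·7 + 7·9 = 84
‖A‖ = √58 = 7.6158, ‖B‖ = √130 = 11.4018
cos = 84/(√58·√130) = 84/√7540 = 0.9674

0.9674


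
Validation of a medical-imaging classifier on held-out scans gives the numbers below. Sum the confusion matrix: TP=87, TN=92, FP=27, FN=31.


Total = TP + TN + FP + FN
= 87 + 92 + 27 + 31
= 237
(Predicted positive: 114, predicted negative: 123)

237


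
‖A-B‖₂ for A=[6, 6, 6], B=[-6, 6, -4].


d = √((6+ 6)² + (6-6)² + (6+ 4)²)
  = √(144 + 0 + 100)
  = √244 = 15.6205

15.6205


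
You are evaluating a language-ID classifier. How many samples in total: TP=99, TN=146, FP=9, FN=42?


Total = TP + TN + FP + FN
= 99 + 146 + 9 + 42
= 296
(Predicted positive: 108, predicted negative: 188)

296


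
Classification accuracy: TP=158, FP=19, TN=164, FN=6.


Accuracy = (TP+TN)/(TP+TN+FP+FN)
= (158+164)/(347)
= 322/347 = 92.8%

92.8%


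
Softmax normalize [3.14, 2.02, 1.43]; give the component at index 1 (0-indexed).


Exponentials: e^3.14=23.1039, e^2.02=7.5383, e^1.43=4.1787
Sum = 34.8209
Softmax = [0.6635, 0.2165, 0.12]
p[1] = 7.5383/34.8209 = 0.2165

0.2165


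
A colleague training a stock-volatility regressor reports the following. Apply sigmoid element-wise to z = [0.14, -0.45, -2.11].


σ(0.14) = 1/(1+e^-0.14) = 0.5349
σ(-0.45) = 1/(1+e^0.45) = 0.3894
σ(-2.11) = 1/(1+e^2.11) = 0.1081
result = [0.5349, 0.3894, 0.1081]

[0.5349, 0.3894, 0.1081]


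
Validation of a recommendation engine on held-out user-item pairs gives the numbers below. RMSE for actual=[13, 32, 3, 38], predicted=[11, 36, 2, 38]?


MSE = 21/4 = 5.25
RMSE = √(21/4) = 2.2913

2.2913


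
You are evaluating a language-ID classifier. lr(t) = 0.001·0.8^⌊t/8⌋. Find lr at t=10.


n_drops = ⌊10/8⌋ = 1
lr = 0.001·0.8^1 = 0.001·0.8 = 0.0008

0.0008


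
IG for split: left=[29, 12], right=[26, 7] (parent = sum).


Parent = [55, 19], H_parent = 0.8218
H_left = 0.8722 (n=41), H_right = 0.7455 (n=33)
H_children = (41/74)·0.8722 + (33/74)·0.7455 = 0.8157
IG = 0.8218 - 0.8157 = 0.0061

0.0061


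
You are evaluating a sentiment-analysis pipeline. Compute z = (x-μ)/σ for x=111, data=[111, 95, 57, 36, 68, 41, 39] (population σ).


μ = 63.8571, σ = 27.1842
z = (111 - 63.8571)/27.1842 = 1.7342

1.7342


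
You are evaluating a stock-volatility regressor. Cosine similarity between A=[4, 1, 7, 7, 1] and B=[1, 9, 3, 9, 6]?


A·B = 4·1 + 1·9 + 7·3 + 7·9 + 1·6 = 103
‖A‖ = √116 = 10.7703, ‖B‖ = √208 = 14.4222
cos = 103/(√116·√208) = 103/√24128 = 0.6631

0.6631


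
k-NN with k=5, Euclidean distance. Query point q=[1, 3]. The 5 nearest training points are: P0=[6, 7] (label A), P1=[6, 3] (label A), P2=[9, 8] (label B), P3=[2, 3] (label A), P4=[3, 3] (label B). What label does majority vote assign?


d(q,P0) = 6.4031  (label A)
d(q,P1) = 5.0  (label A)
d(q,P2) = 9.434  (label B)
d(q,P3) = 1.0  (label A)
d(q,P4) = 2.0  (label B)
Votes: A=3, B=2
Majority → A

A


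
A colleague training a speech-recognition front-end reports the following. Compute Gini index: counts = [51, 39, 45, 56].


Probabilities: [51/191, 39/191, 45/191, 56/191] ≈ [0.267, 0.2042, 0.2356, 0.2932]
Σpᵢ² = (2601 + 1521 + 2025 + 3136)/191² = 9283/36481
Gini = 1 - Σpᵢ² = 1 - 9283/36481 = 0.7455

0.7455


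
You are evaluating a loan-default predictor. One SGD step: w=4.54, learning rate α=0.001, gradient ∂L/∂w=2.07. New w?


w_new = w - α·∇
= 4.54 - 0.001·2.07
= 4.54 - 0.00207
= 4.53793

4.53793


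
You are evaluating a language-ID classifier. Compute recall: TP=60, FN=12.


Recall = TP/(TP+FN)
= 60/(60+12)
= 60/72 = 83.33%

83.33%


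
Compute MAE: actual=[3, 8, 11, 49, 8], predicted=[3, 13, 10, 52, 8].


Absolute errors: |3-3|=0, |8-13|=5, |11-10|=1, |49-52|=3, |8-8|=0
Sum = 9
MAE = 9/5 = 9/5

9/5


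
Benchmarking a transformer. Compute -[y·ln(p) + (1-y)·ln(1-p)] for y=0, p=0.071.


BCE = -[y·ln(p) + (1-y)·ln(1-p)]
= -0 - 1·ln(1-0.071)
= -ln(0.929) = 0.0736

0.0736


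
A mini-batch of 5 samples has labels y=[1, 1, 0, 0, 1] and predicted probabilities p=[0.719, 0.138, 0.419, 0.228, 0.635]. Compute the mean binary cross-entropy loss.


L[0] = -ln(0.719) = 0.3299
L[1] = -ln(0.138) = 1.9805
L[2] = -ln(1-0.419) = -ln(0.581) = 0.543
L[3] = -ln(1-0.228) = -ln(0.772) = 0.2588
L[4] = -ln(0.635) = 0.4541
mean = (0.3299 + 1.9805 + 0.543 + 0.2588 + 0.4541)/5 = 0.7133

0.7133


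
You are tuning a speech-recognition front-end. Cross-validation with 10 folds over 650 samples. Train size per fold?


Fold size = 650/10 = 65
Training per fold = 650 - 65 = 585

585


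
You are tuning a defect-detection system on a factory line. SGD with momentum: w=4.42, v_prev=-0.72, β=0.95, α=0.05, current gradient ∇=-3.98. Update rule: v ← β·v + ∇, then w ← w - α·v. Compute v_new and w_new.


v_new = 0.95·-0.72 - 3.98 = -0.684 - 3.98 = -4.664
w_new = 4.42 - 0.05·-4.664 = 4.42 + 0.2332 = 4.6532

v_new=-4.664, w_new=4.6532


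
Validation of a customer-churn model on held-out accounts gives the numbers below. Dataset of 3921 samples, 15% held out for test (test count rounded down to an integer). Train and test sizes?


Test = ⌊3921·15/100⌋ = 588
Train = 3921 - 588 = 3333

Train: 3333, Test: 588


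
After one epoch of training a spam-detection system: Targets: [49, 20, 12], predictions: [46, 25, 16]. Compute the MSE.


Squared errors: (49-46)²=9, (20-25)²=25, (12-16)²=16
Sum = 50
MSE = 50/3 = 50/3

50/3


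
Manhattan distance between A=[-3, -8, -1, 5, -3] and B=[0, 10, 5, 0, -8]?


d = |-3-0| + |-8-10| + |-1-5| + |5-0| + |-3+ 8|
  = 3 + 18 + 6 + 5 + 5
  = 37

37


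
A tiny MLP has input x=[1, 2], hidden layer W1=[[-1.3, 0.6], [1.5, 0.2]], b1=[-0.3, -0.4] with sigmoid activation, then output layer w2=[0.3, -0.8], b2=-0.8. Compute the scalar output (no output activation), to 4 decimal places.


z1[0] = (-1.3)·(1) + (0.6)·(2) - 0.3 = -0.4
z1[1] = (1.5)·(1) + (0.2)·(2) - 0.4 = 1.5
h = sigmoid(z1) = [0.4013, 0.8176]
output = (0.3)·(0.4013) + (-0.8)·(0.8176) - 0.8 = -1.3337

-1.3337


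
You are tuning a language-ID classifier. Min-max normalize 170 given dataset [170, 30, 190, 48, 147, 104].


min=30, max=190
(170-30)/(190-30) = 140/160 = 0.875

0.875


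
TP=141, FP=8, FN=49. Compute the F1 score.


Precision = 141/149 = 0.9463
Recall = 141/190 = 0.7421
F1 = 2·P·R/(P+R) = 2·TP/(2·TP+FP+FN) = 282/(282+8+49) = 282/339 = 0.8319

0.8319


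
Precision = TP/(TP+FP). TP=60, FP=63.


Precision = TP/(TP+FP)
= 60/(60+63)
= 60/123 = 48.78%

48.78%


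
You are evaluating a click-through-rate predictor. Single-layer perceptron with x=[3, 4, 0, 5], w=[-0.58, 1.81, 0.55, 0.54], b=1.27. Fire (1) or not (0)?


z = (3)·(-0.58) + (4)·(1.81) + (0)·(0.55) + (5)·(0.54) + 1.27
  = 9.47
step(z) = 1 (z≥0)

1


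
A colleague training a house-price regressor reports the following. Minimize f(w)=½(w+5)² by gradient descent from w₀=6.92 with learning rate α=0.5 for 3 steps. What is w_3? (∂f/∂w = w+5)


step 1: grad = 6.92+5 = 11.92; w = 6.92 - 0.5·(11.92) = 0.96
step 2: grad = 0.96+5 = 5.96; w = 0.96 - 0.5·(5.96) = -2.02
step 3: grad = -2.02+5 = 2.98; w = -2.02 - 0.5·(2.98) = -3.51

-3.51


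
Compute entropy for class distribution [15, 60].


Probabilities: [15/75, 60/75] ≈ [0.2, 0.8]
H = -((15/75)·log₂(15/75) + (60/75)·log₂(60/75))
  = 0.7219 bits

0.7219 bits


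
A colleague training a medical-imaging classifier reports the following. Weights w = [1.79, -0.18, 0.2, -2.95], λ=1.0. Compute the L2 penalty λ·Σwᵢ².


‖w‖₂² = (1.79)² + (-0.18)² + (0.2)² + (-2.95)²
     = 3.2041 + 0.0324 + 0.04 + 8.7025
     = 11.979
λ·‖w‖₂² = 1.0·11.979 = 11.979

11.979


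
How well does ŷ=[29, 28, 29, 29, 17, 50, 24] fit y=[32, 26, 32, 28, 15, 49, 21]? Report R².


ȳ = 29
SS_res = Σ(y-ŷ)² = 37
SS_tot = Σ(y-ȳ)² = 688
R² = 1 - SS_res/SS_tot = 1 - 0.0538 = 0.9462

0.9462


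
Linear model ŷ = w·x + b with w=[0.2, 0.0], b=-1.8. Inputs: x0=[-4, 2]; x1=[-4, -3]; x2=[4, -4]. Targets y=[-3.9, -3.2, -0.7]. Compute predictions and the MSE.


ŷ0 = (0.2)·(-4) + (0.0)·(2) - 1.8 = -2.6
ŷ1 = (0.2)·(-4) + (0.0)·(-3) - 1.8 = -2.6
ŷ2 = (0.2)·(4) + (0.0)·(-4) - 1.8 = -1.0
errors² = [1.69, 0.36, 0.09]
MSE = 2.1400/3 = 0.7133

0.7133


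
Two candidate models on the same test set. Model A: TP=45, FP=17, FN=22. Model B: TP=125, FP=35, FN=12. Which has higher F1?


Model A: P=45/62=0.7258, R=45/67=0.6716, F1=2PR/(P+R)=2TP/(2TP+FP+FN)=90/129=0.6977
Model B: P=125/160=0.7812, R=125/137=0.9124, F1=2PR/(P+R)=2TP/(2TP+FP+FN)=250/297=0.8418
0.6977 < 0.8418 → Model B

Model B


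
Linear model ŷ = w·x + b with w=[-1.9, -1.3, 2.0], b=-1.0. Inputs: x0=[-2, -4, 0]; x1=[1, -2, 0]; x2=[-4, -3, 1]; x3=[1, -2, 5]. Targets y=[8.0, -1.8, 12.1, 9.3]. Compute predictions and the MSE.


ŷ0 = (-1.9)·(-2) + (-1.3)·(-4) + (2.0)·(0) - 1.0 = 8.0
ŷ1 = (-1.9)·(1) + (-1.3)·(-2) + (2.0)·(0) - 1.0 = -0.3
ŷ2 = (-1.9)·(-4) + (-1.3)·(-3) + (2.0)·(1) - 1.0 = 12.5
ŷ3 = (-1.9)·(1) + (-1.3)·(-2) + (2.0)·(5) - 1.0 = 9.7
errors² = [0.0, 2.25, 0.16, 0.16]
MSE = 2.5700/4 = 0.6425

0.6425


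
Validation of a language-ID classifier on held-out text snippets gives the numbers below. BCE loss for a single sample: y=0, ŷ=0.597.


BCE = -[y·ln(p) + (1-y)·ln(1-p)]
= -0 - 1·ln(1-0.597)
= -ln(0.403) = 0.9088

0.9088


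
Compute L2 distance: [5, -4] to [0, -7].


d = √((5-0)² + (-4+ 7)²)
  = √(25 + 9)
  = √34 = 5.831

5.831


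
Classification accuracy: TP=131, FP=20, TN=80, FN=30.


Accuracy = (TP+TN)/(TP+TN+FP+FN)
= (131+80)/(261)
= 211/261 = 80.84%

80.84%


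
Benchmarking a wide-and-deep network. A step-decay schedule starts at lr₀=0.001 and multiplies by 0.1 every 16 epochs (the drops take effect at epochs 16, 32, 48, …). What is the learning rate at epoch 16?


n_drops = ⌊16/16⌋ = 1
lr = 0.001·0.1^1 = 0.001·0.1 = 0.0001

0.0001


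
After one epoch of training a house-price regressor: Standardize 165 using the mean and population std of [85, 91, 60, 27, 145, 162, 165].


μ = 105, σ = 49.5032
z = (165 - 105)/49.5032 = 1.212

1.212


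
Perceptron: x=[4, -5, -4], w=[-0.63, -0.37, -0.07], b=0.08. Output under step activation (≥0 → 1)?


z = (4)·(-0.63) + (-5)·(-0.37) + (-4)·(-0.07) + 0.08
  = -0.31
step(z) = 0 (z<0)

0


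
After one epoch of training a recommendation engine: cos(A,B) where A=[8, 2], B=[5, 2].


A·B = 8·5 + 2·2 = 44
‖A‖ = √68 = 8.2462, ‖B‖ = √29 = 5.3852
cos = 44/(√68·√29) = 44/√1972 = 0.9908

0.9908


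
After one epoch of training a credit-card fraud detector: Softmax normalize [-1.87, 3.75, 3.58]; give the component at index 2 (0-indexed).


Exponentials: e^-1.87=0.1541, e^3.75=42.5211, e^3.58=35.8735
Sum = 78.5487
Softmax = [0.002, 0.5413, 0.4567]
p[2] = 35.8735/78.5487 = 0.4567

0.4567


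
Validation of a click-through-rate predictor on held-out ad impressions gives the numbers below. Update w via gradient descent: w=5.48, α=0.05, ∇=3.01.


w_new = w - α·∇
= 5.48 - 0.05·3.01
= 5.48 - 0.1505
= 5.3295

5.3295


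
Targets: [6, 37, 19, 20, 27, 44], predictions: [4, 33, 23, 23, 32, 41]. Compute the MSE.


Squared errors: (6-4)²=4, (37-33)²=16, (19-23)²=16, (20-23)²=9, (27-32)²=25, (44-41)²=9
Sum = 79
MSE = 79/6 = 79/6

79/6


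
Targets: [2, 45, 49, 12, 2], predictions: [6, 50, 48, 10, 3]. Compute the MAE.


Absolute errors: |2-6|=4, |45-50|=5, |49-48|=1, |12-10|=2, |2-3|=1
Sum = 13
MAE = 13/5 = 13/5

13/5


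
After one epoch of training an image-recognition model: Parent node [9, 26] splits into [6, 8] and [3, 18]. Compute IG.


Parent = [9, 26], H_parent = 0.8224
H_left = 0.9852 (n=14), H_right = 0.5917 (n=21)
H_children = (14/35)·0.9852 + (21/35)·0.5917 = 0.7491
IG = 0.8224 - 0.7491 = 0.0733

0.0733


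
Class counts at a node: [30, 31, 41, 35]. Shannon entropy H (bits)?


Probabilities: [30/137, 31/137, 41/137, 35/137] ≈ [0.219, 0.2263, 0.2993, 0.2555]
H = -((30/137)·log₂(30/137) + (31/137)·log₂(31/137) + (41/137)·log₂(41/137) + (35/137)·log₂(35/137))
  = 1.9888 bits

1.9888 bits


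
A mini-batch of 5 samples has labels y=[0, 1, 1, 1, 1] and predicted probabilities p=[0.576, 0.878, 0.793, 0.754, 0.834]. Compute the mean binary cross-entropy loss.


L[0] = -ln(1-0.576) = -ln(0.424) = 0.858
L[1] = -ln(0.878) = 0.1301
L[2] = -ln(0.793) = 0.2319
L[3] = -ln(0.754) = 0.2824
L[4] = -ln(0.834) = 0.1815
mean = (0.858 + 0.1301 + 0.2319 + 0.2824 + 0.1815)/5 = 0.3368

0.3368


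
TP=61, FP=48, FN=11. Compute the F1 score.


Precision = 61/109 = 0.5596
Recall = 61/72 = 0.8472
F1 = 2·P·R/(P+R) = 2·TP/(2·TP+FP+FN) = 122/(122+48+11) = 122/181 = 0.674

0.674


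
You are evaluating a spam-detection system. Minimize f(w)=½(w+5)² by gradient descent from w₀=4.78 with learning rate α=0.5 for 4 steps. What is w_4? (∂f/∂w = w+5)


step 1: grad = 4.78+5 = 9.78; w = 4.78 - 0.5·(9.78) = -0.11
step 2: grad = -0.11+5 = 4.89; w = -0.11 - 0.5·(4.89) = -2.555
step 3: grad = -2.555+5 = 2.445; w = -2.555 - 0.5·(2.445) = -3.7775
step 4: grad = -3.7775+5 = 1.2225; w = -3.7775 - 0.5·(1.2225) = -4.38875

-4.38875


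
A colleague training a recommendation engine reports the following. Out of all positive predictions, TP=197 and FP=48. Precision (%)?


Precision = TP/(TP+FP)
= 197/(197+48)
= 197/245 = 80.41%

80.41%


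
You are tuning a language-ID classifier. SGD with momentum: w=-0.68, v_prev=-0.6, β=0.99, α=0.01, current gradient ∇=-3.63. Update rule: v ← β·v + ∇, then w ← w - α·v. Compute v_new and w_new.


v_new = 0.99·-0.6 - 3.63 = -0.594 - 3.63 = -4.224
w_new = -0.68 - 0.01·-4.224 = -0.68 + 0.04224 = -0.63776

v_new=-4.224, w_new=-0.63776


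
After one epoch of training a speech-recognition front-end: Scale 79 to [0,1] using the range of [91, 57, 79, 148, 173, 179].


min=57, max=179
(79-57)/(179-57) = 22/122 = 0.1803

0.1803


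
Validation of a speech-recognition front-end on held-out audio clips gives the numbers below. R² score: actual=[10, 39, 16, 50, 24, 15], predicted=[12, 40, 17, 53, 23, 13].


ȳ = 25.6667
SS_res = Σ(y-ŷ)² = 20
SS_tot = Σ(y-ȳ)² = 1225.33
R² = 1 - SS_res/SS_tot = 1 - 0.0163 = 0.9837

0.9837


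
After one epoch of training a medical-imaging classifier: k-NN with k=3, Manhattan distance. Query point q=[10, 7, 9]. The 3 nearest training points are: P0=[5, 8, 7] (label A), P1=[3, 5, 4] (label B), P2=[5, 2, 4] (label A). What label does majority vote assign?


d(q,P0) = 8  (label A)
d(q,P1) = 14  (label B)
d(q,P2) = 15  (label A)
Votes: A=2, B=1
Majority → A

A


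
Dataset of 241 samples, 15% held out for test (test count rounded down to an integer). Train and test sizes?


Test = ⌊241·15/100⌋ = 36
Train = 241 - 36 = 205

Train: 205, Test: 36


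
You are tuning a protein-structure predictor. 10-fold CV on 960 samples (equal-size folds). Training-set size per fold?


Fold size = 960/10 = 96
Training per fold = 960 - 96 = 864

864


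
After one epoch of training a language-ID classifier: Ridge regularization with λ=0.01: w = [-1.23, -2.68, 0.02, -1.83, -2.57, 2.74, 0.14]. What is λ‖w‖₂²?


‖w‖₂² = (-1.23)² + (-2.68)² + (0.02)² + (-1.83)² + (-2.57)² + (2.74)² + (0.14)²
     = 1.5129 + 7.1824 + 0.0004 + 3.3489 + 6.6049 + 7.5076 + 0.0196
     = 26.1767
λ·‖w‖₂² = 0.01·26.1767 = 0.261767

0.261767


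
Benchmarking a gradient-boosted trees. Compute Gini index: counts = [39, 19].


Probabilities: [39/58, 19/58] ≈ [0.6724, 0.3276]
Σpᵢ² = (1521 + 361)/58² = 1882/3364
Gini = 1 - Σpᵢ² = 1 - 1882/3364 = 0.4405

0.4405


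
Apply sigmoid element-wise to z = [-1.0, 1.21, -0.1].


σ(-1.0) = 1/(1+e^1.0) = 0.2689
σ(1.21) = 1/(1+e^-1.21) = 0.7703
σ(-0.1) = 1/(1+e^0.1) = 0.475
result = [0.2689, 0.7703, 0.475]

[0.2689, 0.7703, 0.475]


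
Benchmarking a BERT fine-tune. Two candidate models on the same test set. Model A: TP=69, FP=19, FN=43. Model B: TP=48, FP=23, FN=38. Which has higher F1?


Model A: P=69/88=0.7841, R=69/112=0.6161, F1=2PR/(P+R)=2TP/(2TP+FP+FN)=138/200=0.69
Model B: P=48/71=0.6761, R=48/86=0.5581, F1=2PR/(P+R)=2TP/(2TP+FP+FN)=96/157=0.6115
0.69 > 0.6115 → Model A

Model A


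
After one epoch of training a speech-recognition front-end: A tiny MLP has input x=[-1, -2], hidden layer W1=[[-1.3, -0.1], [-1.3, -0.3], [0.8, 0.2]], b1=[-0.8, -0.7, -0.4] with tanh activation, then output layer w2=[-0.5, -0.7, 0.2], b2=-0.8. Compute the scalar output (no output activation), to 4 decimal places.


z1[0] = (-1.3)·(-1) + (-0.1)·(-2) - 0.8 = 0.7
z1[1] = (-1.3)·(-1) + (-0.3)·(-2) - 0.7 = 1.2
z1[2] = (0.8)·(-1) + (0.2)·(-2) - 0.4 = -1.6
h = tanh(z1) = [0.6044, 0.8337, -0.9217]
output = (-0.5)·(0.6044) + (-0.7)·(0.8337) + (0.2)·(-0.9217) - 0.8 = -1.8701

-1.8701


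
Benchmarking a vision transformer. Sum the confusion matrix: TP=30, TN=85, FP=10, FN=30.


Total = TP + TN + FP + FN
= 30 + 85 + 10 + 30
= 155
(Predicted positive: 40, predicted negative: 115)

155


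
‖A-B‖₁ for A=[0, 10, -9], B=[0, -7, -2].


d = |0-0| + |10+ 7| + |-9+ 2|
  = 0 + 17 + 7
  = 24

24


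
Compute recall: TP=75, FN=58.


Recall = TP/(TP+FN)
= 75/(75+58)
= 75/133 = 56.39%

56.39%


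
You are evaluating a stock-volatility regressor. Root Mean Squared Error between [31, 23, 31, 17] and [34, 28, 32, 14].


MSE = 44/4 = 11
RMSE = √(44/4) = 3.3166

3.3166


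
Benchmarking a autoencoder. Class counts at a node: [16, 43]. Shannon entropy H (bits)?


Probabilities: [16/59, 43/59] ≈ [0.2712, 0.7288]
H = -((16/59)·log₂(16/59) + (43/59)·log₂(43/59))
  = 0.8432 bits

0.8432 bits


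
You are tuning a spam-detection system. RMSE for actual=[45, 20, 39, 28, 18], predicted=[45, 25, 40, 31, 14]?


MSE = 51/5 = 10.2
RMSE = √(51/5) = 3.1937

3.1937


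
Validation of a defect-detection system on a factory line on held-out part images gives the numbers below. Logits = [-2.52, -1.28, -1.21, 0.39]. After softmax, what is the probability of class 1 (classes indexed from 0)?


Exponentials: e^-2.52=0.0805, e^-1.28=0.278, e^-1.21=0.2982, e^0.39=1.477
Sum = 2.1337
Softmax = [0.0377, 0.1303, 0.1398, 0.6922]
p[1] = 0.278/2.1337 = 0.1303

0.1303


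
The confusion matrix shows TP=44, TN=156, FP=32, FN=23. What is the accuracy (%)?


Accuracy = (TP+TN)/(TP+TN+FP+FN)
= (44+156)/(255)
= 200/255 = 78.43%

78.43%


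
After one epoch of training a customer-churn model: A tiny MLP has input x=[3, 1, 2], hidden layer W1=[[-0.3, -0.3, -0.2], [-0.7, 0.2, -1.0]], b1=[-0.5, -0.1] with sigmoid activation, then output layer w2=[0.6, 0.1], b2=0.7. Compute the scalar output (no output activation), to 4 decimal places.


z1[0] = (-0.3)·(3) + (-0.3)·(1) + (-0.2)·(2) - 0.5 = -2.1
z1[1] = (-0.7)·(3) + (0.2)·(1) + (-1.0)·(2) - 0.1 = -4.0
h = sigmoid(z1) = [0.1091, 0.018]
output = (0.6)·(0.1091) + (0.1)·(0.018) + 0.7 = 0.7673

0.7673


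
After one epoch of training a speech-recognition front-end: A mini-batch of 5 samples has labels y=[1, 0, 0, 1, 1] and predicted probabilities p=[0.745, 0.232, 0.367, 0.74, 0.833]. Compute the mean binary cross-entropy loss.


L[0] = -ln(0.745) = 0.2944
L[1] = -ln(1-0.232) = -ln(0.768) = 0.264
L[2] = -ln(1-0.367) = -ln(0.633) = 0.4573
L[3] = -ln(0.74) = 0.3011
L[4] = -ln(0.833) = 0.1827
mean = (0.2944 + 0.264 + 0.4573 + 0.3011 + 0.1827)/5 = 0.2999

0.2999


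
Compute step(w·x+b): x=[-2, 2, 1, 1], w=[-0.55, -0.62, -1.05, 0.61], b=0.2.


z = (-2)·(-0.55) + (2)·(-0.62) + (1)·(-1.05) + (1)·(0.61) + 0.2
  = -0.38
step(z) = 0 (z<0)

0


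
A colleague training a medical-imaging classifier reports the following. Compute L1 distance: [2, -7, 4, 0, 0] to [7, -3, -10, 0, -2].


d = |2-7| + |-7+ 3| + |4+ 10| + |0-0| + |0+ 2|
  = 5 + 4 + 14 + 0 + 2
  = 25

25


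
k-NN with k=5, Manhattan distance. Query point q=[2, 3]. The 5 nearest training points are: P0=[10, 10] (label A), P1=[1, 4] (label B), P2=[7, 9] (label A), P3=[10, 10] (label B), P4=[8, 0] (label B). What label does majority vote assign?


d(q,P0) = 15  (label A)
d(q,P1) = 2  (label B)
d(q,P2) = 11  (label A)
d(q,P3) = 15  (label B)
d(q,P4) = 9  (label B)
Votes: A=2, B=3
Majority → B

B


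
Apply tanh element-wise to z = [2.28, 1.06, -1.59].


tanh(2.28) = 0.9793
tanh(1.06) = 0.7857
tanh(-1.59) = -0.9201
result = [0.9793, 0.7857, -0.9201]

[0.9793, 0.7857, -0.9201]


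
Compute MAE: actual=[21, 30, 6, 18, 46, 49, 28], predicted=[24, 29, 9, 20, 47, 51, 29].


Absolute errors: |21-24|=3, |30-29|=1, |6-9|=3, |18-20|=2, |46-47|=1, |49-51|=2, |28-29|=1
Sum = 13
MAE = 13/7 = 13/7

13/7


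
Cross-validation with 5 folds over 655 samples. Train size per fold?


Fold size = 655/5 = 131
Training per fold = 655 - 131 = 524

524


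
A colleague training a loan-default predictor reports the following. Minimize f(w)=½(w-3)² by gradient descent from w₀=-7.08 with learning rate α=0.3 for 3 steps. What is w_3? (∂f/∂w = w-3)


step 1: grad = -7.08-3 = -10.08; w = -7.08 - 0.3·(-10.08) = -4.056
step 2: grad = -4.056-3 = -7.056; w = -4.056 - 0.3·(-7.056) = -1.9392
step 3: grad = -1.9392-3 = -4.9392; w = -1.9392 - 0.3·(-4.9392) = -0.45744

-0.45744


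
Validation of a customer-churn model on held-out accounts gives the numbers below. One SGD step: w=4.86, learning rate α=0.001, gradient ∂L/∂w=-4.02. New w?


w_new = w - α·∇
= 4.86 - 0.001·-4.02
= 4.86 + 0.00402
= 4.86402

4.86402


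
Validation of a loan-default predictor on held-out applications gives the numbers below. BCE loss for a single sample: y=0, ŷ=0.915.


BCE = -[y·ln(p) + (1-y)·ln(1-p)]
= -0 - 1·ln(1-0.915)
= -ln(0.085) = 2.4651

2.4651


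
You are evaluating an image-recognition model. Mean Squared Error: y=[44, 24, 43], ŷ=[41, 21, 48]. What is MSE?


Squared errors: (44-41)²=9, (24-21)²=9, (43-48)²=25
Sum = 43
MSE = 43/3 = 43/3

43/3


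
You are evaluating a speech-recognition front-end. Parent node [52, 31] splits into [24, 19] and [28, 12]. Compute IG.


Parent = [52, 31], H_parent = 0.9533
H_left = 0.9902 (n=43), H_right = 0.8813 (n=40)
H_children = (43/83)·0.9902 + (40/83)·0.8813 = 0.9377
IG = 0.9533 - 0.9377 = 0.0156

0.0156


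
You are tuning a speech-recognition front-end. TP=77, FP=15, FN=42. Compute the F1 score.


Precision = 77/92 = 0.837
Recall = 77/119 = 0.6471
F1 = 2·P·R/(P+R) = 2·TP/(2·TP+FP+FN) = 154/(154+15+42) = 154/211 = 0.7299

0.7299


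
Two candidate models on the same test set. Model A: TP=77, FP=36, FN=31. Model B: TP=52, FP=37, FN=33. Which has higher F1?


Model A: P=77/113=0.6814, R=77/108=0.713, F1=2PR/(P+R)=2TP/(2TP+FP+FN)=154/221=0.6968
Model B: P=52/89=0.5843, R=52/85=0.6118, F1=2PR/(P+R)=2TP/(2TP+FP+FN)=104/174=0.5977
0.6968 > 0.5977 → Model A

Model A


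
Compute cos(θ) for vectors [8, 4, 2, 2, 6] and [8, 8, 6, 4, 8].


A·B = 8·8 + 4·8 + 2·6 + 2·4 + 6·8 = 164
‖A‖ = √124 = 11.1355, ‖B‖ = √244 = 15.6205
cos = 164/(√124·√244) = 164/√30256 = 0.9428

0.9428


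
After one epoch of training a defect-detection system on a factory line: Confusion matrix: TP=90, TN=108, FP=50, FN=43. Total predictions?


Total = TP + TN + FP + FN
= 90 + 108 + 50 + 43
= 291
(Predicted positive: 140, predicted negative: 151)

291


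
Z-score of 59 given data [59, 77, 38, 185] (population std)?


μ = 89.75, σ = 56.6982
z = (59 - 89.75)/56.6982 = -0.5423

-0.5423


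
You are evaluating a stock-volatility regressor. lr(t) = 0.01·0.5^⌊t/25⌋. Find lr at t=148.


n_drops = ⌊148/25⌋ = 5
lr = 0.01·0.5^5 = 0.01·0.03125 = 0.0003125

0.0003125


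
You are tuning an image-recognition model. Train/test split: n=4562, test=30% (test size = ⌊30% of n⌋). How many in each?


Test = ⌊4562·30/100⌋ = 1368
Train = 4562 - 1368 = 3194

Train: 3194, Test: 1368


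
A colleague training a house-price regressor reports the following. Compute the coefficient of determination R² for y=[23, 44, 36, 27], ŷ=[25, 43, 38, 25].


ȳ = 32.5
SS_res = Σ(y-ŷ)² = 13
SS_tot = Σ(y-ȳ)² = 265
R² = 1 - SS_res/SS_tot = 1 - 0.0491 = 0.9509

0.9509


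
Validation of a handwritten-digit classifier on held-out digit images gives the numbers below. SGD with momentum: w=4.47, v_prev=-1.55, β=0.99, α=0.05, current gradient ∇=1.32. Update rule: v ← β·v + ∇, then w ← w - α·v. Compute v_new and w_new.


v_new = 0.99·-1.55 + 1.32 = -1.5345 + 1.32 = -0.2145
w_new = 4.47 - 0.05·-0.2145 = 4.47 + 0.010725 = 4.480725

v_new=-0.2145, w_new=4.480725


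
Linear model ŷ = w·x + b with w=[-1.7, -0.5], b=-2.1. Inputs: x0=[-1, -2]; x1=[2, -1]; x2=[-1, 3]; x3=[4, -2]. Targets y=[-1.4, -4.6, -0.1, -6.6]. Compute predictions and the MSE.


ŷ0 = (-1.7)·(-1) + (-0.5)·(-2) - 2.1 = 0.6
ŷ1 = (-1.7)·(2) + (-0.5)·(-1) - 2.1 = -5.0
ŷ2 = (-1.7)·(-1) + (-0.5)·(3) - 2.1 = -1.9
ŷ3 = (-1.7)·(4) + (-0.5)·(-2) - 2.1 = -7.9
errors² = [4.0, 0.16, 3.24, 1.69]
MSE = 9.0900/4 = 2.2725

2.2725


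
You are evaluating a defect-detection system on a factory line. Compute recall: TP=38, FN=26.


Recall = TP/(TP+FN)
= 38/(38+26)
= 38/64 = 59.38%

59.38%


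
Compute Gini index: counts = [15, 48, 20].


Probabilities: [15/83, 48/83, 20/83] ≈ [0.1807, 0.5783, 0.241]
Σpᵢ² = (225 + 2304 + 400)/83² = 2929/6889
Gini = 1 - Σpᵢ² = 1 - 2929/6889 = 0.5748

0.5748


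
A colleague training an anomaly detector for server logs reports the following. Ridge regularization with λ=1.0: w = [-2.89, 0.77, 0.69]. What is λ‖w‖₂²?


‖w‖₂² = (-2.89)² + (0.77)² + (0.69)²
     = 8.3521 + 0.5929 + 0.4761
     = 9.4211
λ·‖w‖₂² = 1.0·9.4211 = 9.4211

9.4211


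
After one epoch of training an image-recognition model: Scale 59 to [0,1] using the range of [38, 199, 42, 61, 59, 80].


min=38, max=199
(59-38)/(199-38) = 21/161 = 0.1304

0.1304


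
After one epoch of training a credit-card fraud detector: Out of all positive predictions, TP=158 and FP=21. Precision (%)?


Precision = TP/(TP+FP)
= 158/(158+21)
= 158/179 = 88.27%

88.27%


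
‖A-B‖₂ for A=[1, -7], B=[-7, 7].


d = √((1+ 7)² + (-7-7)²)
  = √(64 + 196)
  = √260 = 16.1245

16.1245


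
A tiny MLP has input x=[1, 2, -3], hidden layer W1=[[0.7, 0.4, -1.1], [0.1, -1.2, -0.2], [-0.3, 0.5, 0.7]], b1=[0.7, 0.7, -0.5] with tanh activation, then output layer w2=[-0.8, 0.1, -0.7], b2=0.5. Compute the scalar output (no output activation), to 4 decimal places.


z1[0] = (0.7)·(1) + (0.4)·(2) + (-1.1)·(-3) + 0.7 = 5.5
z1[1] = (0.1)·(1) + (-1.2)·(2) + (-0.2)·(-3) + 0.7 = -1.0
z1[2] = (-0.3)·(1) + (0.5)·(2) + (0.7)·(-3) - 0.5 = -1.9
h = tanh(z1) = [1.0, -0.7616, -0.9562]
output = (-0.8)·(1.0) + (0.1)·(-0.7616) + (-0.7)·(-0.9562) + 0.5 = 0.2932

0.2932


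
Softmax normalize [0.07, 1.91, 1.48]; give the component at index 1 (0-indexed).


Exponentials: e^0.07=1.0725, e^1.91=6.7531, e^1.48=4.3929
Sum = 12.2185
Softmax = [0.0878, 0.5527, 0.3595]
p[1] = 6.7531/12.2185 = 0.5527

0.5527


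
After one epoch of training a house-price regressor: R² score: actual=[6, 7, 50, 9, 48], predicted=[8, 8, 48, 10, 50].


ȳ = 24
SS_res = Σ(y-ŷ)² = 14
SS_tot = Σ(y-ȳ)² = 2090
R² = 1 - SS_res/SS_tot = 1 - 0.0067 = 0.9933

0.9933


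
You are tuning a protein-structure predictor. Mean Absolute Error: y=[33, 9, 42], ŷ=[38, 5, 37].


Absolute errors: |33-38|=5, |9-5|=4, |42-37|=5
Sum = 14
MAE = 14/3 = 14/3

14/3


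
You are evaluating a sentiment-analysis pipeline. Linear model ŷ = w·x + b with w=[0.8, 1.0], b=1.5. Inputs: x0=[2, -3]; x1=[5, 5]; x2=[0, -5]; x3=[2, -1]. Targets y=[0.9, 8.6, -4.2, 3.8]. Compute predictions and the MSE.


ŷ0 = (0.8)·(2) + (1.0)·(-3) + 1.5 = 0.1
ŷ1 = (0.8)·(5) + (1.0)·(5) + 1.5 = 10.5
ŷ2 = (0.8)·(0) + (1.0)·(-5) + 1.5 = -3.5
ŷ3 = (0.8)·(2) + (1.0)·(-1) + 1.5 = 2.1
errors² = [0.64, 3.61, 0.49, 2.89]
MSE = 7.6300/4 = 1.9075

1.9075


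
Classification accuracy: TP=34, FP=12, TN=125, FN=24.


Accuracy = (TP+TN)/(TP+TN+FP+FN)
= (34+125)/(195)
= 159/195 = 81.54%

81.54%


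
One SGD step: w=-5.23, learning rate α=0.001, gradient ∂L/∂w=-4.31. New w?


w_new = w - α·∇
= -5.23 - 0.001·-4.31
= -5.23 + 0.00431
= -5.22569

-5.22569


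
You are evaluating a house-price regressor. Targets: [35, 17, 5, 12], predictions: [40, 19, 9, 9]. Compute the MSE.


Squared errors: (35-40)²=25, (17-19)²=4, (5-9)²=16, (12-9)²=9
Sum = 54
MSE = 54/4 = 27/2

27/2


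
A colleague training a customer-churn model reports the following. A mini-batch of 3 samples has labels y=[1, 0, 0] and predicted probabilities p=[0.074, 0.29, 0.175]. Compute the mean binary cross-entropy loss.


L[0] = -ln(0.074) = 2.6037
L[1] = -ln(1-0.29) = -ln(0.71) = 0.3425
L[2] = -ln(1-0.175) = -ln(0.825) = 0.1924
mean = (2.6037 + 0.3425 + 0.1924)/3 = 1.0462

1.0462


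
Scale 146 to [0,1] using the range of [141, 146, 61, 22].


min=22, max=146
(146-22)/(146-22) = 124/124 = 1.0

1.0


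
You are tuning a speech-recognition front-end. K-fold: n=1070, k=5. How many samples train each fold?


Fold size = 1070/5 = 214
Training per fold = 1070 - 214 = 856

856


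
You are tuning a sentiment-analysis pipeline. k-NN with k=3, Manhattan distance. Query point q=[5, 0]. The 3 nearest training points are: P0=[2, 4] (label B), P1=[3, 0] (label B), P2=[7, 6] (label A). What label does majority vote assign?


d(q,P0) = 7  (label B)
d(q,P1) = 2  (label B)
d(q,P2) = 8  (label A)
Votes: A=1, B=2
Majority → B

B


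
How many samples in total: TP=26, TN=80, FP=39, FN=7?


Total = TP + TN + FP + FN
= 26 + 80 + 39 + 7
= 152
(Predicted positive: 65, predicted negative: 87)

152


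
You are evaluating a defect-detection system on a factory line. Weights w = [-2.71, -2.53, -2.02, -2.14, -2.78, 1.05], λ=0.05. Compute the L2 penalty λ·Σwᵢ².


‖w‖₂² = (-2.71)² + (-2.53)² + (-2.02)² + (-2.14)² + (-2.78)² + (1.05)²
     = 7.3441 + 6.4009 + 4.0804 + 4.5796 + 7.7284 + 1.1025
     = 31.2359
λ·‖w‖₂² = 0.05·31.2359 = 1.561795

1.561795


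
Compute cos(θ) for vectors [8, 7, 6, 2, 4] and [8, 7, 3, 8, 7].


A·B = 8·8 + 7·7 + 6·3 + 2·8 + 4·7 = 175
‖A‖ = √169 = 13, ‖B‖ = √235 = 15.3297
cos = 175/(√169·√235) = 175/√39715 = 0.8781

0.8781


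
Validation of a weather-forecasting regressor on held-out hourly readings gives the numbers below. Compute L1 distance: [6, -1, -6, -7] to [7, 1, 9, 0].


d = |6-7| + |-1-1| + |-6-9| + |-7-0|
  = 1 + 2 + 15 + 7
  = 25

25


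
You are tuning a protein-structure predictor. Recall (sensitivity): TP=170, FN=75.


Recall = TP/(TP+FN)
= 170/(170+75)
= 170/245 = 69.39%

69.39%


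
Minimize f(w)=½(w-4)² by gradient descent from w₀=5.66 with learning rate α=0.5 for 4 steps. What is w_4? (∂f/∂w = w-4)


step 1: grad = 5.66-4 = 1.66; w = 5.66 - 0.5·(1.66) = 4.83
step 2: grad = 4.83-4 = 0.83; w = 4.83 - 0.5·(0.83) = 4.415
step 3: grad = 4.415-4 = 0.415; w = 4.415 - 0.5·(0.415) = 4.2075
step 4: grad = 4.2075-4 = 0.2075; w = 4.2075 - 0.5·(0.2075) = 4.10375

4.10375


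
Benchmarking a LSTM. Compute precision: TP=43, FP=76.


Precision = TP/(TP+FP)
= 43/(43+76)
= 43/119 = 36.13%

36.13%


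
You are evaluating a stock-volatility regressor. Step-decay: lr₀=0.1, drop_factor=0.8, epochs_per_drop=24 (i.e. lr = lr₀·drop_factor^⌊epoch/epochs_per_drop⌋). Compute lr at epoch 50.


n_drops = ⌊50/24⌋ = 2
lr = 0.1·0.8^2 = 0.1·0.64 = 0.064

0.064


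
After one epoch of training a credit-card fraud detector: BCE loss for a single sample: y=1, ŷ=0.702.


BCE = -[y·ln(p) + (1-y)·ln(1-p)]
= -1·ln(0.702) - 0
= -ln(0.702) = 0.3538

0.3538


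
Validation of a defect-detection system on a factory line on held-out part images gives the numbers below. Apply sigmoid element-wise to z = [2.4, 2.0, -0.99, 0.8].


σ(2.4) = 1/(1+e^-2.4) = 0.9168
σ(2.0) = 1/(1+e^-2.0) = 0.8808
σ(-0.99) = 1/(1+e^0.99) = 0.2709
σ(0.8) = 1/(1+e^-0.8) = 0.69
result = [0.9168, 0.8808, 0.2709, 0.69]

[0.9168, 0.8808, 0.2709, 0.69]


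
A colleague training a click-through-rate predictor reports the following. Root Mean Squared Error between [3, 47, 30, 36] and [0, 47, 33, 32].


MSE = 34/4 = 8.5
RMSE = √(34/4) = 2.9155

2.9155


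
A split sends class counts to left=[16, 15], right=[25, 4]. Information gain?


Parent = [41, 19], H_parent = 0.9007
H_left = 0.9992 (n=31), H_right = 0.5788 (n=29)
H_children = (31/60)·0.9992 + (29/60)·0.5788 = 0.796
IG = 0.9007 - 0.796 = 0.1047

0.1047


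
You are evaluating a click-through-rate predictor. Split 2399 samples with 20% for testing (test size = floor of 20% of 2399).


Test = ⌊2399·20/100⌋ = 479
Train = 2399 - 479 = 1920

Train: 1920, Test: 479


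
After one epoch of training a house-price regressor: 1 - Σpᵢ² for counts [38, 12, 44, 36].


Probabilities: [38/130, 12/130, 44/130, 36/130] ≈ [0.2923, 0.0923, 0.3385, 0.2769]
Σpᵢ² = (1444 + 144 + 1936 + 1296)/130² = 4820/16900
Gini = 1 - Σpᵢ² = 1 - 4820/16900 = 0.7148

0.7148


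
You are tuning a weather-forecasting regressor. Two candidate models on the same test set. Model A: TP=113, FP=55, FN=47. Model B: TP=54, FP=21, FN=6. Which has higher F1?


Model A: P=113/168=0.6726, R=113/160=0.7063, F1=2PR/(P+R)=2TP/(2TP+FP+FN)=226/328=0.689
Model B: P=54/75=0.72, R=54/60=0.9, F1=2PR/(P+R)=2TP/(2TP+FP+FN)=108/135=0.8
0.689 < 0.8 → Model B

Model B


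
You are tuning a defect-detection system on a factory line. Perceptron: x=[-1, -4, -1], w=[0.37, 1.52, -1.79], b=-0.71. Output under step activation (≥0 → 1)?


z = (-1)·(0.37) + (-4)·(1.52) + (-1)·(-1.79) - 0.71
  = -5.37
step(z) = 0 (z<0)

0


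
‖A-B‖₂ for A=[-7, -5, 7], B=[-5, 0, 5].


d = √((-7+ 5)² + (-5-0)² + (7-5)²)
  = √(4 + 25 + 4)
  = √33 = 5.7446

5.7446


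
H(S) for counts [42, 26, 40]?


Probabilities: [42/108, 26/108, 40/108] ≈ [0.3889, 0.2407, 0.3704]
H = -((42/108)·log₂(42/108) + (26/108)·log₂(26/108) + (40/108)·log₂(40/108))
  = 1.5552 bits

1.5552 bits


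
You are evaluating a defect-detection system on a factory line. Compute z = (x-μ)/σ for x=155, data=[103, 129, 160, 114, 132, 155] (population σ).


μ = 132.1667, σ = 20.3586
z = (155 - 132.1667)/20.3586 = 1.1216

1.1216


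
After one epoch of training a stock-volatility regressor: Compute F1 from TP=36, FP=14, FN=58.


Precision = 36/50 = 0.72
Recall = 36/94 = 0.383
F1 = 2·P·R/(P+R) = 2·TP/(2·TP+FP+FN) = 72/(72+14+58) = 72/144 = 0.5

0.5


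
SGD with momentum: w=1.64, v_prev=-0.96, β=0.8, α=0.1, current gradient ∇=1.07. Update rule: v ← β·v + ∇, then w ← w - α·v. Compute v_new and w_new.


v_new = 0.8·-0.96 + 1.07 = -0.768 + 1.07 = 0.302
w_new = 1.64 - 0.1·0.302 = 1.64 - 0.0302 = 1.6098

v_new=0.302, w_new=1.6098


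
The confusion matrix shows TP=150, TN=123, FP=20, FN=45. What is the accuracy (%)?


Accuracy = (TP+TN)/(TP+TN+FP+FN)
= (150+123)/(338)
= 273/338 = 80.77%

80.77%


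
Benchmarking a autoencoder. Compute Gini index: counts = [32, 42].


Probabilities: [32/74, 42/74] ≈ [0.4324, 0.5676]
Σpᵢ² = (1024 + 1764)/74² = 2788/5476
Gini = 1 - Σpᵢ² = 1 - 2788/5476 = 0.4909

0.4909


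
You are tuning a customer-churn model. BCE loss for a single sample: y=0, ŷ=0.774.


BCE = -[y·ln(p) + (1-y)·ln(1-p)]
= -0 - 1·ln(1-0.774)
= -ln(0.226) = 1.4872

1.4872


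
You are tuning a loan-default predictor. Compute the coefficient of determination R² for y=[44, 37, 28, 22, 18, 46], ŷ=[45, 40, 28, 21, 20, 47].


ȳ = 32.5
SS_res = Σ(y-ŷ)² = 16
SS_tot = Σ(y-ȳ)² = 675.5
R² = 1 - SS_res/SS_tot = 1 - 0.0237 = 0.9763

0.9763


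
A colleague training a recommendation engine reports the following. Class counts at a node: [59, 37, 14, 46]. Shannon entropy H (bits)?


Probabilities: [59/156, 37/156, 14/156, 46/156] ≈ [0.3782, 0.2372, 0.0897, 0.2949]
H = -((59/156)·log₂(59/156) + (37/156)·log₂(37/156) + (14/156)·log₂(14/156) + (46/156)·log₂(46/156))
  = 1.8546 bits

1.8546 bits


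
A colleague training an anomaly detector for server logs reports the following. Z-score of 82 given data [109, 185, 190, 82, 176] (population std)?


μ = 148.4, σ = 44.2565
z = (82 - 148.4)/44.2565 = -1.5003

-1.5003
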